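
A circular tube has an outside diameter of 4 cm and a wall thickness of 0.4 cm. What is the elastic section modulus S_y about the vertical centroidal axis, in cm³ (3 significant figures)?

S_y ≈ 3.71 cm³

Break the section into simple shapes (no overlaps), measuring from the bottom-left corner of the bounding box.
Outer circle: ⌀4, A = 12.566 cm², x = 2 cm, Ī = 12.566 cm⁴.
Bore (subtracted): ⌀3.2, A = 8.0425 cm², x = 2 cm, Ī = 5.1472 cm⁴.
By symmetry the centroid is at mid-width, x̄ = 2 cm.
All pieces are centred on the vertical centroidal axis, so I = ΣĪ (holes subtracted) = 7.4192 cm⁴.
Extreme fibre distance c = 2 cm; S = I/c = 3.7096 cm³.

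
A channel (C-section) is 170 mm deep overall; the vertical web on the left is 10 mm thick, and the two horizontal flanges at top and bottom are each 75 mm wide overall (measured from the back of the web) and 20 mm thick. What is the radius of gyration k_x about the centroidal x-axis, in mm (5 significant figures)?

Treat the section as a set of non-overlapping primitives; coordinates are from the bounding-box lower-left.
Web: 10 × 170, A = 1 700 mm², y = 85 mm, Ī = 4 094 167 mm⁴.
Top flange (beyond web): 65 × 20, A = 1 300 mm², y = 160 mm, Ī = 43333.33 mm⁴.
Bottom flange (beyond web): 65 × 20, A = 1 300 mm², y = 10 mm, Ī = 43333.33 mm⁴.
By symmetry the centroid is at mid-height, ȳ = 85 mm.
Transfer each piece to the centroidal x-axis using Ī + A·d² with d = y − 85:
  web: d = 0 mm → contributes +4 094 167 mm⁴
  top flange (beyond web): d = 75 mm → contributes +7 355 833 mm⁴
  bottom flange (beyond web): d = -75 mm → contributes +7 355 833 mm⁴
Total I = 18 805 833 mm⁴.
Radius of gyration: k = √(I/A) = √(18 805 833 / 4 300) = 66.13206 mm.

k_x ≈ 66.132 mm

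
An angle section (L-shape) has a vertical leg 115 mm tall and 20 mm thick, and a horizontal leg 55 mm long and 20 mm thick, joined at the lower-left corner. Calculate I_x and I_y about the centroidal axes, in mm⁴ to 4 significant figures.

I_x ≈ 3.769 × 10⁶ mm⁴, I_y ≈ 5.540 × 10⁵ mm⁴

Break the section into simple shapes (no overlaps), measuring from the bottom-left corner of the bounding box.
Vertical leg: 20 × 115, A = 2 300 mm², y = 57.5 mm, Ī = 2 534 792 mm⁴.
Horizontal leg (remainder): 35 × 20, A = 700 mm², y = 10 mm, Ī = 23333.3 mm⁴.
Centroid: ȳ = ΣA·y / ΣA = 46.4167 mm.
Transfer each piece to the centroidal x-axis using Ī + A·d² with d = y − 46.4167:
  vertical leg: d = 11.0833 mm → contributes +2 817 324 mm⁴
  horizontal leg (remainder): d = -36.4167 mm → contributes +951 655 mm⁴
Total I = 3 768 979 mm⁴.
For the y-axis: x̄ = 16.4167 mm.
Repeating about the centroidal y-axis gives I_y = 553 979 mm⁴.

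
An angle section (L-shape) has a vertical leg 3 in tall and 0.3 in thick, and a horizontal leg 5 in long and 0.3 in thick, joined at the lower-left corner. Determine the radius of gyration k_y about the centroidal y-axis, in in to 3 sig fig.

Split into non-overlapping primitives; take the origin at the lower-left of the bounding box.
Vertical leg: 0.3 × 3, A = 0.9 in², x = 0.15 in, Ī = 0.00675 in⁴.
Horizontal leg (remainder): 4.7 × 0.3, A = 1.41 in², x = 2.65 in, Ī = 2.5956 in⁴.
Centroid: x̄ = ΣA·x / ΣA = 1.676 in.
Transfer each piece to the centroidal y-axis using Ī + A·d² with d = x − 1.676:
  vertical leg: d = -1.526 in → contributes +2.1025 in⁴
  horizontal leg (remainder): d = 0.97403 in → contributes +3.9333 in⁴
Total I = 6.0358 in⁴.
Radius of gyration: k = √(I/A) = √(6.0358 / 2.31) = 1.6164 in.

k_y ≈ 1.62 in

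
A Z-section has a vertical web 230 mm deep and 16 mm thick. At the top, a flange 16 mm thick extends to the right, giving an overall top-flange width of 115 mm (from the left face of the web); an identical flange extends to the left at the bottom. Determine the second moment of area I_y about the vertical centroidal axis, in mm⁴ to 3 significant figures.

I_y ≈ 1.31 × 10⁷ mm⁴

Decompose the section into non-overlapping parts with the origin at the bottom-left of its bounding rectangle.
Web: 16 × 230, A = 3 680 mm², x = 107 mm, Ī = 78 507 mm⁴.
Top flange (beyond web): 99 × 16, A = 1 584 mm², x = 164.5 mm, Ī = 1 293 732 mm⁴.
Bottom flange (beyond web): 99 × 16, A = 1 584 mm², x = 49.5 mm, Ī = 1 293 732 mm⁴.
Centroid: x̄ = ΣA·x / ΣA = 107 mm.
Transfer each piece to the vertical centroidal axis using Ī + A·d² with d = x − 107:
  web: d = 0 mm → contributes +78 507 mm⁴
  top flange (beyond web): d = 57.5 mm → contributes +6 530 832 mm⁴
  bottom flange (beyond web): d = -57.5 mm → contributes +6 530 832 mm⁴
Total I = 13 140 171 mm⁴.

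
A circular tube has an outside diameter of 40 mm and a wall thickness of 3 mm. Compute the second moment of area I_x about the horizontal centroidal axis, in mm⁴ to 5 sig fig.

Treat the section as a set of non-overlapping primitives; coordinates are from the bounding-box lower-left.
Outer circle: ⌀40, A = 1256.637 mm², y = 20 mm, Ī = 125663.7 mm⁴.
Bore (subtracted): ⌀34, A = 907.9203 mm², y = 20 mm, Ī = 65597.24 mm⁴.
By symmetry the centroid is at mid-height, ȳ = 20 mm.
All pieces are centred on the horizontal centroidal axis, so I = ΣĪ (holes subtracted) = 60066.47 mm⁴.

I_x ≈ 6.0066 × 10⁴ mm⁴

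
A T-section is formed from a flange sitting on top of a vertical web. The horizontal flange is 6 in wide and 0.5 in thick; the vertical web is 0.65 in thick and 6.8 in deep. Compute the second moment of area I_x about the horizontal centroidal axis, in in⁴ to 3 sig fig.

Break the section into simple shapes (no overlaps), measuring from the bottom-left corner of the bounding box.
Flange: 6 × 0.5, A = 3 in², y = 7.05 in, Ī = 0.0625 in⁴.
Web: 0.65 × 6.8, A = 4.42 in², y = 3.4 in, Ī = 17.032 in⁴.
Centroid: ȳ = ΣA·y / ΣA = 4.8757 in.
Transfer each piece to the horizontal centroidal axis using Ī + A·d² with d = y − 4.8757:
  flange: d = 2.1743 in → contributes +14.245 in⁴
  web: d = -1.4757 in → contributes +26.658 in⁴
Total I = 40.902 in⁴.

I_x ≈ 40.9 in⁴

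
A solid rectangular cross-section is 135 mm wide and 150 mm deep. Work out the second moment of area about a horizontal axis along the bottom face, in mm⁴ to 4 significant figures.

The section: 135 × 150, A = 20 250 mm², y = 75 mm, Ī = 37 968 750 mm⁴.
Transfer it to the base of the section using Ī + A·d² with d = y − 0:
  the section: d = 75 mm → contributes +151 875 000 mm⁴
Total I = 151 875 000 mm⁴.

I_base ≈ 1.519 × 10⁸ mm⁴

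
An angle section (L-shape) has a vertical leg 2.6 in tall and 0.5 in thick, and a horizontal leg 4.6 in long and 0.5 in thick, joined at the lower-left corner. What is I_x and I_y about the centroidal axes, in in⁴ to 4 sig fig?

Treat the section as a set of non-overlapping primitives; coordinates are from the bounding-box lower-left.
Vertical leg: 0.5 × 2.6, A = 1.3 in², y = 1.3 in, Ī = 0.732333 in⁴.
Horizontal leg (remainder): 4.1 × 0.5, A = 2.05 in², y = 0.25 in, Ī = 0.0427083 in⁴.
Centroid: ȳ = ΣA·y / ΣA = 0.657463 in.
Transfer each piece to the centroidal x-axis using Ī + A·d² with d = y − 0.657463:
  vertical leg: d = 0.642537 in → contributes +1.26904 in⁴
  horizontal leg (remainder): d = -0.407463 in → contributes +0.383061 in⁴
Total I = 1.65211 in⁴.
For the y-axis: x̄ = 1.65746 in.
Repeating about the centroidal y-axis gives I_y = 7.10711 in⁴.

I_x ≈ 1.652 in⁴, I_y ≈ 7.107 in⁴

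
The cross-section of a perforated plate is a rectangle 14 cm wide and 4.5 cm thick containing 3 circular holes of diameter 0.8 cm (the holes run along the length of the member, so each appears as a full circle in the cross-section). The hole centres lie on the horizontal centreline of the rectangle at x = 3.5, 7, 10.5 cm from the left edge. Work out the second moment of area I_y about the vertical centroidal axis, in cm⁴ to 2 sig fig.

Break the section into simple shapes (no overlaps), measuring from the bottom-left corner of the bounding box.
Plate: 14 × 4.5, A = 63 cm², x = 7 cm, Ī = 1 029 cm⁴.
Hole 1 (subtracted): ⌀0.8, A = 0.5027 cm², x = 3.5 cm, Ī = 0.02011 cm⁴.
Hole 2 (subtracted): ⌀0.8, A = 0.5027 cm², x = 7 cm, Ī = 0.02011 cm⁴.
Hole 3 (subtracted): ⌀0.8, A = 0.5027 cm², x = 10.5 cm, Ī = 0.02011 cm⁴.
By symmetry the centroid is at mid-width, x̄ = 7 cm.
Transfer each piece to the vertical centroidal axis using Ī + A·d² with d = x − 7:
  plate: d = 0 cm → contributes +1 029 cm⁴
  hole 1: d = -3.5 cm → contributes −6.178 cm⁴
  hole 2: d = 0 cm → contributes −0.02011 cm⁴
  hole 3: d = 3.5 cm → contributes −6.178 cm⁴
Total I = 1 017 cm⁴.

I_y ≈ 1000 cm⁴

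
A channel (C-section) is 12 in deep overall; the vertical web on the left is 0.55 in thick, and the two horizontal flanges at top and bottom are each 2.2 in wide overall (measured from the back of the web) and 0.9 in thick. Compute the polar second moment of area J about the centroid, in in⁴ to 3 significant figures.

J ≈ 174 in⁴

Treat the section as a set of non-overlapping primitives; coordinates are from the bounding-box lower-left.
Web: 0.55 × 12, A = 6.6 in², y = 6 in, Ī = 79.2 in⁴.
Top flange (beyond web): 1.65 × 0.9, A = 1.485 in², y = 11.55 in, Ī = 0.10024 in⁴.
Bottom flange (beyond web): 1.65 × 0.9, A = 1.485 in², y = 0.45 in, Ī = 0.10024 in⁴.
By symmetry the centroid is at mid-height, ȳ = 6 in.
Transfer each piece to the centroidal x-axis using Ī + A·d² with d = y − 6:
  web: d = 0 in → contributes +79.2 in⁴
  top flange (beyond web): d = 5.55 in → contributes +45.842 in⁴
  bottom flange (beyond web): d = -5.55 in → contributes +45.842 in⁴
Total I = 170.88 in⁴.
For the y-axis: x̄ = 0.61638 in.
Repeating about the centroidal y-axis gives I_y = 3.3186 in⁴.
Polar second moment: J = I_x + I_y = 174.2 in⁴.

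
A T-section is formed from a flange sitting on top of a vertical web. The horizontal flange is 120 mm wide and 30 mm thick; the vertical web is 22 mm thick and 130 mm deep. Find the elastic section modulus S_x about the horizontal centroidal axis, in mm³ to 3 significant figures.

Decompose the section into non-overlapping parts with the origin at the bottom-left of its bounding rectangle.
Flange: 120 × 30, A = 3 600 mm², y = 145 mm, Ī = 270 000 mm⁴.
Web: 22 × 130, A = 2 860 mm², y = 65 mm, Ī = 4 027 833 mm⁴.
Centroid: ȳ = ΣA·y / ΣA = 109.58 mm.
Transfer each piece to the horizontal centroidal axis using Ī + A·d² with d = y − 109.58:
  flange: d = 35.418 mm → contributes +4 785 954 mm⁴
  web: d = -44.582 mm → contributes +9 712 251 mm⁴
Total I = 14 498 205 mm⁴.
Extreme fibre distance c = 109.58 mm; S = I/c = 132 305 mm³.

S_x ≈ 1.32 × 10⁵ mm³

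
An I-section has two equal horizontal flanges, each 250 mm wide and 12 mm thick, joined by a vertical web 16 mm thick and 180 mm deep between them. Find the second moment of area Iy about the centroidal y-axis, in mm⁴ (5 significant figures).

Treat the section as a set of non-overlapping primitives; coordinates are from the bounding-box lower-left.
Bottom flange: 250 × 12, A = 3 000 mm², x = 125 mm, Ī = 15 625 000 mm⁴.
Web: 16 × 180, A = 2 880 mm², x = 125 mm, Ī = 61 440 mm⁴.
Top flange: 250 × 12, A = 3 000 mm², x = 125 mm, Ī = 15 625 000 mm⁴.
By symmetry the centroid is at mid-width, x̄ = 125 mm.
All pieces are centred on the centroidal y-axis, so I = ΣĪ = 31 311 440 mm⁴.

Iy ≈ 3.1311 × 10⁷ mm⁴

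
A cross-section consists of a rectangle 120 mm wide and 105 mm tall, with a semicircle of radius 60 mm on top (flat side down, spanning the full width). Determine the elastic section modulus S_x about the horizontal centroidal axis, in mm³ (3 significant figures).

S_x ≈ 4.16 × 10⁵ mm³

Decompose the section into non-overlapping parts with the origin at the bottom-left of its bounding rectangle.
Rectangular body: 120 × 105, A = 12 600 mm², y = 52.5 mm, Ī = 11 576 250 mm⁴.
Semicircular cap: semicircle r = 60, A = 5654.9 mm², y = 130.46 mm, Ī = 1 422 450 mm⁴.
Centroid: ȳ = ΣA·y / ΣA = 76.651 mm.
Transfer each piece to the horizontal centroidal axis using Ī + A·d² with d = y − 76.651:
  rectangular body: d = -24.151 mm → contributes +18 925 703 mm⁴
  semicircular cap: d = 53.813 mm → contributes +17 798 274 mm⁴
Total I = 36 723 977 mm⁴.
Extreme fibre distance c = 88.349 mm; S = I/c = 415 671 mm³.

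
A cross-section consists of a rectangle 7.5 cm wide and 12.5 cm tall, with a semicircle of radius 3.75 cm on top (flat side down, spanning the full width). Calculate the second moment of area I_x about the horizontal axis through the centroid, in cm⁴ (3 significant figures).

I_x ≈ 2340 cm⁴

Split into non-overlapping primitives; take the origin at the lower-left of the bounding box.
Rectangular body: 7.5 × 12.5, A = 93.75 cm², y = 6.25 cm, Ī = 1220.7 cm⁴.
Semicircular cap: semicircle r = 3.75, A = 22.089 cm², y = 14.092 cm, Ī = 21.705 cm⁴.
Centroid: ȳ = ΣA·y / ΣA = 7.7453 cm.
Transfer each piece to the horizontal axis through the centroid using Ī + A·d² with d = y − 7.7453:
  rectangular body: d = -1.4953 cm → contributes +1430.3 cm⁴
  semicircular cap: d = 6.3462 cm → contributes +911.35 cm⁴
Total I = 2341.7 cm⁴.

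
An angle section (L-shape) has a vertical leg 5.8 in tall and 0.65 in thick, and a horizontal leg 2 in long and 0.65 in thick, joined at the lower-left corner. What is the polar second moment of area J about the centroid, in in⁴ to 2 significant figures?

J ≈ 16 in⁴

Treat the section as a set of non-overlapping primitives; coordinates are from the bounding-box lower-left.
Vertical leg: 0.65 × 5.8, A = 3.77 in², y = 2.9 in, Ī = 10.57 in⁴.
Horizontal leg (remainder): 1.35 × 0.65, A = 0.8775 in², y = 0.325 in, Ī = 0.0309 in⁴.
Centroid: ȳ = ΣA·y / ΣA = 2.414 in.
Transfer each piece to the centroidal x-axis using Ī + A·d² with d = y − 2.414:
  vertical leg: d = 0.4862 in → contributes +11.46 in⁴
  horizontal leg (remainder): d = -2.089 in → contributes +3.86 in⁴
Total I = 15.32 in⁴.
For the y-axis: x̄ = 0.5138 in.
Repeating about the centroidal y-axis gives I_y = 0.9778 in⁴.
Polar second moment: J = I_x + I_y = 16.3 in⁴.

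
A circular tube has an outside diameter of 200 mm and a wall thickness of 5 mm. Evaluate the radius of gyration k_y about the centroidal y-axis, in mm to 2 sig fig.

k_y ≈ 69 mm

Split into non-overlapping primitives; take the origin at the lower-left of the bounding box.
Outer circle: ⌀200, A = 31 416 mm², x = 100 mm, Ī = 78 539 816 mm⁴.
Bore (subtracted): ⌀190, A = 28 353 mm², x = 100 mm, Ī = 63 971 171 mm⁴.
By symmetry the centroid is at mid-width, x̄ = 100 mm.
All pieces are centred on the centroidal y-axis, so I = ΣĪ (holes subtracted) = 14 568 645 mm⁴.
Radius of gyration: k = √(I/A) = √(14 568 645 / 3 063) = 68.97 mm.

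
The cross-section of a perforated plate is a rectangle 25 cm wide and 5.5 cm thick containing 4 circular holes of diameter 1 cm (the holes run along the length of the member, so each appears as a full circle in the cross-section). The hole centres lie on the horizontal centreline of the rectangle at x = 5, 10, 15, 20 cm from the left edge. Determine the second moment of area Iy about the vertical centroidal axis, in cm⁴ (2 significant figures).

Iy ≈ 7100 cm⁴

Break the section into simple shapes (no overlaps), measuring from the bottom-left corner of the bounding box.
Plate: 25 × 5.5, A = 137.5 cm², x = 12.5 cm, Ī = 7 161 cm⁴.
Hole 1 (subtracted): ⌀1, A = 0.7854 cm², x = 5 cm, Ī = 0.04909 cm⁴.
Hole 2 (subtracted): ⌀1, A = 0.7854 cm², x = 10 cm, Ī = 0.04909 cm⁴.
Hole 3 (subtracted): ⌀1, A = 0.7854 cm², x = 15 cm, Ī = 0.04909 cm⁴.
Hole 4 (subtracted): ⌀1, A = 0.7854 cm², x = 20 cm, Ī = 0.04909 cm⁴.
By symmetry the centroid is at mid-width, x̄ = 12.5 cm.
Transfer each piece to the vertical centroidal axis using Ī + A·d² with d = x − 12.5:
  plate: d = 0 cm → contributes +7 161 cm⁴
  hole 1: d = -7.5 cm → contributes −44.23 cm⁴
  hole 2: d = -2.5 cm → contributes −4.958 cm⁴
  hole 3: d = 2.5 cm → contributes −4.958 cm⁴
  hole 4: d = 7.5 cm → contributes −44.23 cm⁴
Total I = 7 063 cm⁴.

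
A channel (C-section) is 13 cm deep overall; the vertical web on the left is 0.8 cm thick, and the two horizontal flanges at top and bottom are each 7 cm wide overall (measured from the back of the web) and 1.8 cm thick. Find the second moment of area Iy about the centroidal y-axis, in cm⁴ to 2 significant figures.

Split into non-overlapping primitives; take the origin at the lower-left of the bounding box.
Web: 0.8 × 13, A = 10.4 cm², x = 0.4 cm, Ī = 0.5547 cm⁴.
Top flange (beyond web): 6.2 × 1.8, A = 11.16 cm², x = 3.9 cm, Ī = 35.75 cm⁴.
Bottom flange (beyond web): 6.2 × 1.8, A = 11.16 cm², x = 3.9 cm, Ī = 35.75 cm⁴.
Centroid: x̄ = ΣA·x / ΣA = 2.788 cm.
Transfer each piece to the centroidal y-axis using Ī + A·d² with d = x − 2.788:
  web: d = -2.388 cm → contributes +59.84 cm⁴
  top flange (beyond web): d = 1.112 cm → contributes +49.56 cm⁴
  bottom flange (beyond web): d = 1.112 cm → contributes +49.56 cm⁴
Total I = 159 cm⁴.

Iy ≈ 160 cm⁴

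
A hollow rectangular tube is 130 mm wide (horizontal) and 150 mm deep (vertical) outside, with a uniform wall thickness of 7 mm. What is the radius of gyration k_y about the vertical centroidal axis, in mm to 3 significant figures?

Break the section into simple shapes (no overlaps), measuring from the bottom-left corner of the bounding box.
Outer rectangle: 130 × 150, A = 19 500 mm², x = 65 mm, Ī = 27 462 500 mm⁴.
Inner void (subtracted): 116 × 136, A = 15 776 mm², x = 65 mm, Ī = 17 690 155 mm⁴.
By symmetry the centroid is at mid-width, x̄ = 65 mm.
All pieces are centred on the vertical centroidal axis, so I = ΣĪ (holes subtracted) = 9 772 345 mm⁴.
Radius of gyration: k = √(I/A) = √(9 772 345 / 3 724) = 51.226 mm.

k_y ≈ 51.2 mm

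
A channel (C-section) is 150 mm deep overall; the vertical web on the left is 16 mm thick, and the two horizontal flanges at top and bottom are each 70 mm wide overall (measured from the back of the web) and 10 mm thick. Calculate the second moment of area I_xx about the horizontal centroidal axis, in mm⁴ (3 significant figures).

I_xx ≈ 9.80 × 10⁶ mm⁴

Break the section into simple shapes (no overlaps), measuring from the bottom-left corner of the bounding box.
Web: 16 × 150, A = 2 400 mm², y = 75 mm, Ī = 4 500 000 mm⁴.
Top flange (beyond web): 54 × 10, A = 540 mm², y = 145 mm, Ī = 4 500 mm⁴.
Bottom flange (beyond web): 54 × 10, A = 540 mm², y = 5 mm, Ī = 4 500 mm⁴.
By symmetry the centroid is at mid-height, ȳ = 75 mm.
Transfer each piece to the horizontal centroidal axis using Ī + A·d² with d = y − 75:
  web: d = 0 mm → contributes +4 500 000 mm⁴
  top flange (beyond web): d = 70 mm → contributes +2 650 500 mm⁴
  bottom flange (beyond web): d = -70 mm → contributes +2 650 500 mm⁴
Total I = 9 801 000 mm⁴.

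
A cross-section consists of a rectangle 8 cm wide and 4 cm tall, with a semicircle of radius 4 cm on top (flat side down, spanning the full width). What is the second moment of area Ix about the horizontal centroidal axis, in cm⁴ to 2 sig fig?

Ix ≈ 260 cm⁴

Decompose the section into non-overlapping parts with the origin at the bottom-left of its bounding rectangle.
Rectangular body: 8 × 4, A = 32 cm², y = 2 cm, Ī = 42.67 cm⁴.
Semicircular cap: semicircle r = 4, A = 25.13 cm², y = 5.698 cm, Ī = 28.1 cm⁴.
Centroid: ȳ = ΣA·y / ΣA = 3.627 cm.
Transfer each piece to the horizontal centroidal axis using Ī + A·d² with d = y − 3.627:
  rectangular body: d = -1.627 cm → contributes +127.3 cm⁴
  semicircular cap: d = 2.071 cm → contributes +135.9 cm⁴
Total I = 263.2 cm⁴.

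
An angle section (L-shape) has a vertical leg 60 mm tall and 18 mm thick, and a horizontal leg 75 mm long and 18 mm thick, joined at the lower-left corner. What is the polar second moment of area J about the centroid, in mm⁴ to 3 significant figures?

J ≈ 1.63 × 10⁶ mm⁴

Treat the section as a set of non-overlapping primitives; coordinates are from the bounding-box lower-left.
Vertical leg: 18 × 60, A = 1 080 mm², y = 30 mm, Ī = 324 000 mm⁴.
Horizontal leg (remainder): 57 × 18, A = 1 026 mm², y = 9 mm, Ī = 27 702 mm⁴.
Centroid: ȳ = ΣA·y / ΣA = 19.769 mm.
Transfer each piece to the centroidal x-axis using Ī + A·d² with d = y − 19.769:
  vertical leg: d = 10.231 mm → contributes +437 042 mm⁴
  horizontal leg (remainder): d = -10.769 mm → contributes +146 694 mm⁴
Total I = 583 736 mm⁴.
For the y-axis: x̄ = 27.269 mm.
Repeating about the centroidal y-axis gives I_y = 1 046 853 mm⁴.
Polar second moment: J = I_x + I_y = 1 630 589 mm⁴.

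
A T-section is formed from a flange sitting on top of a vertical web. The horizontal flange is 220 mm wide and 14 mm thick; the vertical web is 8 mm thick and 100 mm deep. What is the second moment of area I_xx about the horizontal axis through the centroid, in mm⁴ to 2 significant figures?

Split into non-overlapping primitives; take the origin at the lower-left of the bounding box.
Flange: 220 × 14, A = 3 080 mm², y = 107 mm, Ī = 50 307 mm⁴.
Web: 8 × 100, A = 800 mm², y = 50 mm, Ī = 666 667 mm⁴.
Centroid: ȳ = ΣA·y / ΣA = 95.25 mm.
Transfer each piece to the horizontal axis through the centroid using Ī + A·d² with d = y − 95.25:
  flange: d = 11.75 mm → contributes +475 726 mm⁴
  web: d = -45.25 mm → contributes +2 304 530 mm⁴
Total I = 2 780 256 mm⁴.

I_xx ≈ 2.8 × 10⁶ mm⁴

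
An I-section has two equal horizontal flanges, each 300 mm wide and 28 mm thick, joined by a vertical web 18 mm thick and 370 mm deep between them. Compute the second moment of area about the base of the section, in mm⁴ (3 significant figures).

I_base ≈ 1.81 × 10⁹ mm⁴

Break the section into simple shapes (no overlaps), measuring from the bottom-left corner of the bounding box.
Bottom flange: 300 × 28, A = 8 400 mm², y = 14 mm, Ī = 548 800 mm⁴.
Web: 18 × 370, A = 6 660 mm², y = 213 mm, Ī = 75 979 500 mm⁴.
Top flange: 300 × 28, A = 8 400 mm², y = 412 mm, Ī = 548 800 mm⁴.
Transfer each piece to the bottom edge using Ī + A·d² with d = y − 0:
  bottom flange: d = 14 mm → contributes +2 195 200 mm⁴
  web: d = 213 mm → contributes +378 137 040 mm⁴
  top flange: d = 412 mm → contributes +1 426 398 400 mm⁴
Total I = 1 806 730 640 mm⁴.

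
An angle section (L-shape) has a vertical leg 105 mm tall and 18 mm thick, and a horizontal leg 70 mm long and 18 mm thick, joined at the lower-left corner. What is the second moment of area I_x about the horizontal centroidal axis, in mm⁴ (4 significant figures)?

I_x ≈ 2.946 × 10⁶ mm⁴

Decompose the section into non-overlapping parts with the origin at the bottom-left of its bounding rectangle.
Vertical leg: 18 × 105, A = 1 890 mm², y = 52.5 mm, Ī = 1 736 438 mm⁴.
Horizontal leg (remainder): 52 × 18, A = 936 mm², y = 9 mm, Ī = 25 272 mm⁴.
Centroid: ȳ = ΣA·y / ΣA = 38.0924 mm.
Transfer each piece to the horizontal centroidal axis using Ī + A·d² with d = y − 38.0924:
  vertical leg: d = 14.4076 mm → contributes +2 128 764 mm⁴
  horizontal leg (remainder): d = -29.0924 mm → contributes +817 470 mm⁴
Total I = 2 946 234 mm⁴.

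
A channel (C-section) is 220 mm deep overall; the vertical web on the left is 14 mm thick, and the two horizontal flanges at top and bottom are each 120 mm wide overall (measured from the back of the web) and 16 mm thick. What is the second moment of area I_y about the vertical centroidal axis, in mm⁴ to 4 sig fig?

I_y ≈ 9.038 × 10⁶ mm⁴

Split into non-overlapping primitives; take the origin at the lower-left of the bounding box.
Web: 14 × 220, A = 3 080 mm², x = 7 mm, Ī = 50306.7 mm⁴.
Top flange (beyond web): 106 × 16, A = 1 696 mm², x = 67 mm, Ī = 1 588 021 mm⁴.
Bottom flange (beyond web): 106 × 16, A = 1 696 mm², x = 67 mm, Ī = 1 588 021 mm⁴.
Centroid: x̄ = ΣA·x / ΣA = 38.4462 mm.
Transfer each piece to the vertical centroidal axis using Ī + A·d² with d = x − 38.4462:
  web: d = -31.4462 mm → contributes +3 096 012 mm⁴
  top flange (beyond web): d = 28.5538 mm → contributes +2 970 800 mm⁴
  bottom flange (beyond web): d = 28.5538 mm → contributes +2 970 800 mm⁴
Total I = 9 037 613 mm⁴.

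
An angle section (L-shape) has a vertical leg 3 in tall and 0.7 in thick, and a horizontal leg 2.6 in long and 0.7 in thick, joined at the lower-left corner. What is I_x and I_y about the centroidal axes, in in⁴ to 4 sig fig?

I_x ≈ 2.706 in⁴, I_y ≈ 1.862 in⁴

Decompose the section into non-overlapping parts with the origin at the bottom-left of its bounding rectangle.
Vertical leg: 0.7 × 3, A = 2.1 in², y = 1.5 in, Ī = 1.575 in⁴.
Horizontal leg (remainder): 1.9 × 0.7, A = 1.33 in², y = 0.35 in, Ī = 0.0543083 in⁴.
Centroid: ȳ = ΣA·y / ΣA = 1.05408 in.
Transfer each piece to the centroidal x-axis using Ī + A·d² with d = y − 1.05408:
  vertical leg: d = 0.445918 in → contributes +1.99257 in⁴
  horizontal leg (remainder): d = -0.704082 in → contributes +0.71363 in⁴
Total I = 2.7062 in⁴.
For the y-axis: x̄ = 0.854082 in.
Repeating about the centroidal y-axis gives I_y = 1.862 in⁴.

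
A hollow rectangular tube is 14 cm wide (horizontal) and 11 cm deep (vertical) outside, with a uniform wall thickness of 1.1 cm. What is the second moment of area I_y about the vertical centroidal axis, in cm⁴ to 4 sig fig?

Split into non-overlapping primitives; take the origin at the lower-left of the bounding box.
Outer rectangle: 14 × 11, A = 154 cm², x = 7 cm, Ī = 2515.33 cm⁴.
Inner void (subtracted): 11.8 × 8.8, A = 103.84 cm², x = 7 cm, Ī = 1204.89 cm⁴.
By symmetry the centroid is at mid-width, x̄ = 7 cm.
All pieces are centred on the vertical centroidal axis, so I = ΣĪ (holes subtracted) = 1310.44 cm⁴.

I_y ≈ 1310 cm⁴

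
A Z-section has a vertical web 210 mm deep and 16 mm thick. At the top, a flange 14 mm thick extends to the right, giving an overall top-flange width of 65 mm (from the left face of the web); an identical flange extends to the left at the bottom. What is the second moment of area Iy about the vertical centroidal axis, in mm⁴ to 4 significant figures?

Decompose the section into non-overlapping parts with the origin at the bottom-left of its bounding rectangle.
Web: 16 × 210, A = 3 360 mm², x = 57 mm, Ī = 71 680 mm⁴.
Top flange (beyond web): 49 × 14, A = 686 mm², x = 89.5 mm, Ī = 137 257 mm⁴.
Bottom flange (beyond web): 49 × 14, A = 686 mm², x = 24.5 mm, Ī = 137 257 mm⁴.
Centroid: x̄ = ΣA·x / ΣA = 57 mm.
Transfer each piece to the vertical centroidal axis using Ī + A·d² with d = x − 57:
  web: d = 0 mm → contributes +71 680 mm⁴
  top flange (beyond web): d = 32.5 mm → contributes +861 845 mm⁴
  bottom flange (beyond web): d = -32.5 mm → contributes +861 845 mm⁴
Total I = 1 795 369 mm⁴.

Iy ≈ 1.795 × 10⁶ mm⁴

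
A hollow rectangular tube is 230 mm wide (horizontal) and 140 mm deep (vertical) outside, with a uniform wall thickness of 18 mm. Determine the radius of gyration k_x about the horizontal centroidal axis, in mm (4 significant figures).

Split into non-overlapping primitives; take the origin at the lower-left of the bounding box.
Outer rectangle: 230 × 140, A = 32 200 mm², y = 70 mm, Ī = 52 593 333 mm⁴.
Inner void (subtracted): 194 × 104, A = 20 176 mm², y = 70 mm, Ī = 18 185 301 mm⁴.
By symmetry the centroid is at mid-height, ȳ = 70 mm.
All pieces are centred on the horizontal centroidal axis, so I = ΣĪ (holes subtracted) = 34 408 032 mm⁴.
Radius of gyration: k = √(I/A) = √(34 408 032 / 12 024) = 53.494 mm.

k_x ≈ 53.49 mm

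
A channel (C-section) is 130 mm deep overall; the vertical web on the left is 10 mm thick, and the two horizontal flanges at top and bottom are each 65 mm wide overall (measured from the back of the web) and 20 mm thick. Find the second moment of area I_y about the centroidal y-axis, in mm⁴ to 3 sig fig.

I_y ≈ 1.43 × 10⁶ mm⁴

Treat the section as a set of non-overlapping primitives; coordinates are from the bounding-box lower-left.
Web: 10 × 130, A = 1 300 mm², x = 5 mm, Ī = 10 833 mm⁴.
Top flange (beyond web): 55 × 20, A = 1 100 mm², x = 37.5 mm, Ī = 277 292 mm⁴.
Bottom flange (beyond web): 55 × 20, A = 1 100 mm², x = 37.5 mm, Ī = 277 292 mm⁴.
Centroid: x̄ = ΣA·x / ΣA = 25.429 mm.
Transfer each piece to the centroidal y-axis using Ī + A·d² with d = x − 25.429:
  web: d = -20.429 mm → contributes +553 358 mm⁴
  top flange (beyond web): d = 12.071 mm → contributes +437 583 mm⁴
  bottom flange (beyond web): d = 12.071 mm → contributes +437 583 mm⁴
Total I = 1 428 524 mm⁴.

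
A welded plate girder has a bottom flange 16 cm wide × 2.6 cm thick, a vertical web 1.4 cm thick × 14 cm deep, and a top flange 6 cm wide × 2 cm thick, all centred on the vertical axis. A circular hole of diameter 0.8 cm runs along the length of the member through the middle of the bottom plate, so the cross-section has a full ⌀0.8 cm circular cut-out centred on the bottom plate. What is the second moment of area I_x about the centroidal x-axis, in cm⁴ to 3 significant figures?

Treat the section as a set of non-overlapping primitives; coordinates are from the bounding-box lower-left.
Bottom plate: 16 × 2.6, A = 41.6 cm², y = 1.3 cm, Ī = 23.435 cm⁴.
Web plate: 1.4 × 14, A = 19.6 cm², y = 9.6 cm, Ī = 320.13 cm⁴.
Top plate: 6 × 2, A = 12 cm², y = 17.6 cm, Ī = 4 cm⁴.
Hole (subtracted): ⌀0.8, A = 0.50265 cm², y = 1.3 cm, Ī = 0.020106 cm⁴.
Centroid: ȳ = ΣA·y / ΣA = 6.2284 cm.
Transfer each piece to the centroidal x-axis using Ī + A·d² with d = y − 6.2284:
  bottom plate: d = -4.9284 cm → contributes +1033.9 cm⁴
  web plate: d = 3.3716 cm → contributes +542.94 cm⁴
  top plate: d = 11.372 cm → contributes +1555.8 cm⁴
  hole: d = -4.9284 cm → contributes −12.229 cm⁴
Total I = 3120.3 cm⁴.

I_x ≈ 3120 cm⁴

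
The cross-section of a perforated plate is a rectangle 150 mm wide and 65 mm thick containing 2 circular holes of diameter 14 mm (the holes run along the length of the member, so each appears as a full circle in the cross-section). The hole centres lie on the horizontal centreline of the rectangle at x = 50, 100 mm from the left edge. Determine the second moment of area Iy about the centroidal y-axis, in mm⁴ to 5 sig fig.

Iy ≈ 1.8085 × 10⁷ mm⁴

Treat the section as a set of non-overlapping primitives; coordinates are from the bounding-box lower-left.
Plate: 150 × 65, A = 9 750 mm², x = 75 mm, Ī = 18 281 250 mm⁴.
Hole 1 (subtracted): ⌀14, A = 153.938 mm², x = 50 mm, Ī = 1885.741 mm⁴.
Hole 2 (subtracted): ⌀14, A = 153.938 mm², x = 100 mm, Ī = 1885.741 mm⁴.
By symmetry the centroid is at mid-width, x̄ = 75 mm.
Transfer each piece to the centroidal y-axis using Ī + A·d² with d = x − 75:
  plate: d = 0 mm → contributes +18 281 250 mm⁴
  hole 1: d = -25 mm → contributes −98097.02 mm⁴
  hole 2: d = 25 mm → contributes −98097.02 mm⁴
Total I = 18 085 056 mm⁴.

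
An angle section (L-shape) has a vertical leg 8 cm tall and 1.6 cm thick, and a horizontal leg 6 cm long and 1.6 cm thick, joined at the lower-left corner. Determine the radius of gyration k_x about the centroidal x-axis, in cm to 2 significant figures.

k_x ≈ 2.4 cm

Decompose the section into non-overlapping parts with the origin at the bottom-left of its bounding rectangle.
Vertical leg: 1.6 × 8, A = 12.8 cm², y = 4 cm, Ī = 68.27 cm⁴.
Horizontal leg (remainder): 4.4 × 1.6, A = 7.04 cm², y = 0.8 cm, Ī = 1.502 cm⁴.
Centroid: ȳ = ΣA·y / ΣA = 2.865 cm.
Transfer each piece to the centroidal x-axis using Ī + A·d² with d = y − 2.865:
  vertical leg: d = 1.135 cm → contributes +84.77 cm⁴
  horizontal leg (remainder): d = -2.065 cm → contributes +31.51 cm⁴
Total I = 116.3 cm⁴.
Radius of gyration: k = √(I/A) = √(116.3 / 19.84) = 2.421 cm.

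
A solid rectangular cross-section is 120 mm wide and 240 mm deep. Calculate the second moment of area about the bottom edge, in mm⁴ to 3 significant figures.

The section: 120 × 240, A = 28 800 mm², y = 120 mm, Ī = 138 240 000 mm⁴.
Transfer it to the bottom edge using Ī + A·d² with d = y − 0:
  the section: d = 120 mm → contributes +552 960 000 mm⁴
Total I = 552 960 000 mm⁴.

I_base ≈ 5.53 × 10⁸ mm⁴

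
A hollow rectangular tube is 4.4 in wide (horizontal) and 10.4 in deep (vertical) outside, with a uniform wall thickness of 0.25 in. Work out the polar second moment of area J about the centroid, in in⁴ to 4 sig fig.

J ≈ 122.0 in⁴

Decompose the section into non-overlapping parts with the origin at the bottom-left of its bounding rectangle.
Outer rectangle: 4.4 × 10.4, A = 45.76 in², y = 5.2 in, Ī = 412.45 in⁴.
Inner void (subtracted): 3.9 × 9.9, A = 38.61 in², y = 5.2 in, Ī = 315.347 in⁴.
By symmetry the centroid is at mid-height, ȳ = 5.2 in.
All pieces are centred on the centroidal x-axis, so I = ΣĪ (holes subtracted) = 97.103 in⁴.
Repeating about the centroidal y-axis gives I_y = 24.888 in⁴.
Polar second moment: J = I_x + I_y = 121.991 in⁴.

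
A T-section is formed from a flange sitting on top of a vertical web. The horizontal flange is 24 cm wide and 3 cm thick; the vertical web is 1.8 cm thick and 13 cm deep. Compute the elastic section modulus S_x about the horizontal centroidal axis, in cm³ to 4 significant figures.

S_x ≈ 120.7 cm³

Treat the section as a set of non-overlapping primitives; coordinates are from the bounding-box lower-left.
Flange: 24 × 3, A = 72 cm², y = 14.5 cm, Ī = 54 cm⁴.
Web: 1.8 × 13, A = 23.4 cm², y = 6.5 cm, Ī = 329.55 cm⁴.
Centroid: ȳ = ΣA·y / ΣA = 12.5377 cm.
Transfer each piece to the horizontal centroidal axis using Ī + A·d² with d = y − 12.5377:
  flange: d = 1.96226 cm → contributes +331.235 cm⁴
  web: d = -6.03774 cm → contributes +1182.58 cm⁴
Total I = 1513.81 cm⁴.
Extreme fibre distance c = 12.5377 cm; S = I/c = 120.741 cm³.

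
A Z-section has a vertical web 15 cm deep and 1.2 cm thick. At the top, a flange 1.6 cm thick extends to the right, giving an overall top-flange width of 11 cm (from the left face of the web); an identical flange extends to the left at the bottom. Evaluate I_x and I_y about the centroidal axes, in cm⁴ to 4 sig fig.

I_x ≈ 1752 cm⁴, I_y ≈ 1202 cm⁴

Split into non-overlapping primitives; take the origin at the lower-left of the bounding box.
Web: 1.2 × 15, A = 18 cm², y = 7.5 cm, Ī = 337.5 cm⁴.
Top flange (beyond web): 9.8 × 1.6, A = 15.68 cm², y = 14.2 cm, Ī = 3.34507 cm⁴.
Bottom flange (beyond web): 9.8 × 1.6, A = 15.68 cm², y = 0.8 cm, Ī = 3.34507 cm⁴.
Centroid: ȳ = ΣA·y / ΣA = 7.5 cm.
Transfer each piece to the centroidal x-axis using Ī + A·d² with d = y − 7.5:
  web: d = 0 cm → contributes +337.5 cm⁴
  top flange (beyond web): d = 6.7 cm → contributes +707.22 cm⁴
  bottom flange (beyond web): d = -6.7 cm → contributes +707.22 cm⁴
Total I = 1751.94 cm⁴.
For the y-axis: x̄ = 10.4 cm.
Repeating about the centroidal y-axis gives I_y = 1201.78 cm⁴.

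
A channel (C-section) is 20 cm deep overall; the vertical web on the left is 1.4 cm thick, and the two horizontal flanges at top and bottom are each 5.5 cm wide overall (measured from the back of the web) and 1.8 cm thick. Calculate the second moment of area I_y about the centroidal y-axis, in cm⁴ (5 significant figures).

I_y ≈ 98.342 cm⁴

Break the section into simple shapes (no overlaps), measuring from the bottom-left corner of the bounding box.
Web: 1.4 × 20, A = 28 cm², x = 0.7 cm, Ī = 4.573333 cm⁴.
Top flange (beyond web): 4.1 × 1.8, A = 7.38 cm², x = 3.45 cm, Ī = 10.33815 cm⁴.
Bottom flange (beyond web): 4.1 × 1.8, A = 7.38 cm², x = 3.45 cm, Ī = 10.33815 cm⁴.
Centroid: x̄ = ΣA·x / ΣA = 1.649252 cm.
Transfer each piece to the centroidal y-axis using Ī + A·d² with d = x − 1.649252:
  web: d = -0.9492516 cm → contributes +29.80354 cm⁴
  top flange (beyond web): d = 1.800748 cm → contributes +34.26924 cm⁴
  bottom flange (beyond web): d = 1.800748 cm → contributes +34.26924 cm⁴
Total I = 98.34201 cm⁴.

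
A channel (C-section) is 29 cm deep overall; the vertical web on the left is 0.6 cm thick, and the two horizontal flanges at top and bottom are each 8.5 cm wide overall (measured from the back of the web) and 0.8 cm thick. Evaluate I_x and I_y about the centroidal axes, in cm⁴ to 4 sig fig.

Break the section into simple shapes (no overlaps), measuring from the bottom-left corner of the bounding box.
Web: 0.6 × 29, A = 17.4 cm², y = 14.5 cm, Ī = 1219.45 cm⁴.
Top flange (beyond web): 7.9 × 0.8, A = 6.32 cm², y = 28.6 cm, Ī = 0.337067 cm⁴.
Bottom flange (beyond web): 7.9 × 0.8, A = 6.32 cm², y = 0.4 cm, Ī = 0.337067 cm⁴.
By symmetry the centroid is at mid-height, ȳ = 14.5 cm.
Transfer each piece to the centroidal x-axis using Ī + A·d² with d = y − 14.5:
  web: d = 0 cm → contributes +1219.45 cm⁴
  top flange (beyond web): d = 14.1 cm → contributes +1256.82 cm⁴
  bottom flange (beyond web): d = -14.1 cm → contributes +1256.82 cm⁴
Total I = 3733.08 cm⁴.
For the y-axis: x̄ = 2.08828 cm.
Repeating about the centroidal y-axis gives I_y = 198.504 cm⁴.

I_x ≈ 3733 cm⁴, I_y ≈ 198.5 cm⁴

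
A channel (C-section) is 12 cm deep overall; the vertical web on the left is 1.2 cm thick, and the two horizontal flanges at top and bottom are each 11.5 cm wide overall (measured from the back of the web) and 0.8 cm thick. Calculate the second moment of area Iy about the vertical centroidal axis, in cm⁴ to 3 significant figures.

Iy ≈ 402 cm⁴

Decompose the section into non-overlapping parts with the origin at the bottom-left of its bounding rectangle.
Web: 1.2 × 12, A = 14.4 cm², x = 0.6 cm, Ī = 1.728 cm⁴.
Top flange (beyond web): 10.3 × 0.8, A = 8.24 cm², x = 6.35 cm, Ī = 72.848 cm⁴.
Bottom flange (beyond web): 10.3 × 0.8, A = 8.24 cm², x = 6.35 cm, Ī = 72.848 cm⁴.
Centroid: x̄ = ΣA·x / ΣA = 3.6687 cm.
Transfer each piece to the vertical centroidal axis using Ī + A·d² with d = x − 3.6687:
  web: d = -3.0687 cm → contributes +137.33 cm⁴
  top flange (beyond web): d = 2.6813 cm → contributes +132.09 cm⁴
  bottom flange (beyond web): d = 2.6813 cm → contributes +132.09 cm⁴
Total I = 401.51 cm⁴.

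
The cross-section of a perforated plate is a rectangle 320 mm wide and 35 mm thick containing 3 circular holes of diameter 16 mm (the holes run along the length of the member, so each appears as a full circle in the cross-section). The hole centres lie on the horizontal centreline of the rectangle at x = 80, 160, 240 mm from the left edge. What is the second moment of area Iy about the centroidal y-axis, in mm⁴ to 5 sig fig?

Iy ≈ 9.2990 × 10⁷ mm⁴

Split into non-overlapping primitives; take the origin at the lower-left of the bounding box.
Plate: 320 × 35, A = 11 200 mm², x = 160 mm, Ī = 95 573 333 mm⁴.
Hole 1 (subtracted): ⌀16, A = 201.0619 mm², x = 80 mm, Ī = 3216.991 mm⁴.
Hole 2 (subtracted): ⌀16, A = 201.0619 mm², x = 160 mm, Ī = 3216.991 mm⁴.
Hole 3 (subtracted): ⌀16, A = 201.0619 mm², x = 240 mm, Ī = 3216.991 mm⁴.
By symmetry the centroid is at mid-width, x̄ = 160 mm.
Transfer each piece to the centroidal y-axis using Ī + A·d² with d = x − 160:
  plate: d = 0 mm → contributes +95 573 333 mm⁴
  hole 1: d = -80 mm → contributes −1 290 013 mm⁴
  hole 2: d = 0 mm → contributes −3216.991 mm⁴
  hole 3: d = 80 mm → contributes −1 290 013 mm⁴
Total I = 92 990 090 mm⁴.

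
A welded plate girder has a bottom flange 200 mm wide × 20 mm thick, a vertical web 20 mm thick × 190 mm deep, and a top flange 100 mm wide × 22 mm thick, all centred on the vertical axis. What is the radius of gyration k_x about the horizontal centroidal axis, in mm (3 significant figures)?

k_x ≈ 87.7 mm

Split into non-overlapping primitives; take the origin at the lower-left of the bounding box.
Bottom plate: 200 × 20, A = 4 000 mm², y = 10 mm, Ī = 133 333 mm⁴.
Web plate: 20 × 190, A = 3 800 mm², y = 115 mm, Ī = 11 431 667 mm⁴.
Top plate: 100 × 22, A = 2 200 mm², y = 221 mm, Ī = 88 733 mm⁴.
Centroid: ȳ = ΣA·y / ΣA = 96.32 mm.
Transfer each piece to the horizontal centroidal axis using Ī + A·d² with d = y − 96.32:
  bottom plate: d = -86.32 mm → contributes +29 937 903 mm⁴
  web plate: d = 18.68 mm → contributes +12 757 648 mm⁴
  top plate: d = 124.68 mm → contributes +34 287 959 mm⁴
Total I = 76 983 509 mm⁴.
Radius of gyration: k = √(I/A) = √(76 983 509 / 10 000) = 87.74 mm.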